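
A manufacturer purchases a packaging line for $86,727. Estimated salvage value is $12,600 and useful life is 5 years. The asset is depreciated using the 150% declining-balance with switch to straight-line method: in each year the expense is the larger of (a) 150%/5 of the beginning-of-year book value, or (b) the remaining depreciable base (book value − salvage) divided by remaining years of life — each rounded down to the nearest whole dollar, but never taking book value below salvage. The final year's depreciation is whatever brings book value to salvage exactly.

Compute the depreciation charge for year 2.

$18,212

Depreciable base = $86,727 − $12,600 = $74,127.
Year 1: DB = ⌊$86,727 × 150%/5⌋ = $26,018; SL = ⌊$74,127/5⌋ = $14,825 → take DB $26,018. Book value $60,709.
Year 2: DB = ⌊$60,709 × 150%/5⌋ = $18,212; SL = ⌊$48,109/4⌋ = $12,027 → take DB $18,212. Book value $42,497.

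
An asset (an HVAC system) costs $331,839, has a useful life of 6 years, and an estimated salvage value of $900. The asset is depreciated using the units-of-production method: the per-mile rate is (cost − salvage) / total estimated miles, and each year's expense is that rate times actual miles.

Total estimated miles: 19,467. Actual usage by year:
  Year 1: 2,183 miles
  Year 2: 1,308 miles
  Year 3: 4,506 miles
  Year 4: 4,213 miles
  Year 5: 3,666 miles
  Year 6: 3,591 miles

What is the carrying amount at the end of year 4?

Depreciable base = $331,839 − $900 = $330,939.
Rate = $330,939 / 19,467 miles = $17 per mile.
Year 1: 2,183 × $17 = $37,111. Book value $294,728.
Year 2: 1,308 × $17 = $22,236. Book value $272,492.
Year 3: 4,506 × $17 = $76,602. Book value $195,890.
Year 4: 4,213 × $17 = $71,621. Book value $124,269.

$124,269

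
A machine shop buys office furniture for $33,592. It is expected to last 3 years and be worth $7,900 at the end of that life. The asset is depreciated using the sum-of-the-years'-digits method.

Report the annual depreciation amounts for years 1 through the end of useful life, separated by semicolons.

Depreciable base = $33,592 − $7,900 = $25,692.
Sum of the years' digits = 3+2+1 = 6.
Year 1: $25,692 × 3/6 = $12,846. Book value $20,746.
Year 2: $25,692 × 2/6 = $8,564. Book value $12,182.
Year 3: $25,692 × 1/6 = $4,282. Book value $7,900.

$12,846; $8,564; $4,282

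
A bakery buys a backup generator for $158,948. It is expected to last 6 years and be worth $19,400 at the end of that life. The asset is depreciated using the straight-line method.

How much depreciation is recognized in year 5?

$23,258

Depreciable base = $158,948 − $19,400 = $139,548.
Annual expense = $139,548 / 6 = $23,258.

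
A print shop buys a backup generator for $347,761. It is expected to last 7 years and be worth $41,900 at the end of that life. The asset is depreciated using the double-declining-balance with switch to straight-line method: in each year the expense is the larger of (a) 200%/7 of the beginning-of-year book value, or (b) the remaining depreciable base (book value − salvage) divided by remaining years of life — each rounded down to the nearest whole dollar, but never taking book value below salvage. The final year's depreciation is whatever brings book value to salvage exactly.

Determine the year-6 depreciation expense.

Depreciable base = $347,761 − $41,900 = $305,861.
Year 1: DB = ⌊$347,761 × 200%/7⌋ = $99,360; SL = ⌊$305,861/7⌋ = $43,694 → take DB $99,360. Book value $248,401.
Year 2: DB = ⌊$248,401 × 200%/7⌋ = $70,971; SL = ⌊$206,501/6⌋ = $34,416 → take DB $70,971. Book value $177,430.
Year 3: DB = ⌊$177,430 × 200%/7⌋ = $50,694; SL = ⌊$135,530/5⌋ = $27,106 → take DB $50,694. Book value $126,736.
Year 4: DB = ⌊$126,736 × 200%/7⌋ = $36,210; SL = ⌊$84,836/4⌋ = $21,209 → take DB $36,210. Book value $90,526.
Year 5: DB = ⌊$90,526 × 200%/7⌋ = $25,864; SL = ⌊$48,626/3⌋ = $16,208 → take DB $25,864. Book value $64,662.
Year 6: DB = ⌊$64,662 × 200%/7⌋ = $18,474; SL = ⌊$22,762/2⌋ = $11,381 → take DB $18,474. Book value $46,188.

$18,474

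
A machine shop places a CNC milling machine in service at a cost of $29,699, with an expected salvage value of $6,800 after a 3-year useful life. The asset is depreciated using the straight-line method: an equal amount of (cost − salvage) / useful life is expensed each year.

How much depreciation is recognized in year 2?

$7,633

Depreciable base = $29,699 − $6,800 = $22,899.
Annual expense = $22,899 / 3 = $7,633.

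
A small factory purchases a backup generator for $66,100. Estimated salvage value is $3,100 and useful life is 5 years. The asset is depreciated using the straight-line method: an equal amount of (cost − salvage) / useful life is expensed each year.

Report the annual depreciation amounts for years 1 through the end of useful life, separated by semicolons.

Depreciable base = $66,100 − $3,100 = $63,000.
Annual expense = $63,000 / 5 = $12,600.
End of year 1: book value $53,500.
End of year 2: book value $40,900.
End of year 3: book value $28,300.
End of year 4: book value $15,700.
End of year 5: book value $3,100.

$12,600; $12,600; $12,600; $12,600; $12,600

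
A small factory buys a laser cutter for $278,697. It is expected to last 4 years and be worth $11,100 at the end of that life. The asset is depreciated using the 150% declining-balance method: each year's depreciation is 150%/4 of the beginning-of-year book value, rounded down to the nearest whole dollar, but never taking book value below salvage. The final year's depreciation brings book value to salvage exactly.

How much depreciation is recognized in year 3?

$40,825

Depreciable base = $278,697 − $11,100 = $267,597.
Year 1: ⌊$278,697 × 150%/4⌋ = $104,511. Book value $174,186.
Year 2: ⌊$174,186 × 150%/4⌋ = $65,319. Book value $108,867.
Year 3: ⌊$108,867 × 150%/4⌋ = $40,825. Book value $68,042.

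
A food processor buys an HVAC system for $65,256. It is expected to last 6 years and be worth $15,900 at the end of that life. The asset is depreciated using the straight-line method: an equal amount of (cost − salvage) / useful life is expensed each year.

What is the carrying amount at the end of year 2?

Depreciable base = $65,256 − $15,900 = $49,356.
Annual expense = $49,356 / 6 = $8,226.
End of year 1: book value $57,030.
End of year 2: book value $48,804.

$48,804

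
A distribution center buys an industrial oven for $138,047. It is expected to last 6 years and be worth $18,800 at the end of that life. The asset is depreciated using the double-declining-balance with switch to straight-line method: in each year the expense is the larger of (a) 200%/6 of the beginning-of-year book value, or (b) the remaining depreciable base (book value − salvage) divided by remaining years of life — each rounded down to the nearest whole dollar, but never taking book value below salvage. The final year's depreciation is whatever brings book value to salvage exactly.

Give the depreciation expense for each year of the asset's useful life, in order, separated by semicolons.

Depreciable base = $138,047 − $18,800 = $119,247.
Year 1: DB = ⌊$138,047 × 200%/6⌋ = $46,015; SL = ⌊$119,247/6⌋ = $19,874 → take DB $46,015. Book value $92,032.
Year 2: DB = ⌊$92,032 × 200%/6⌋ = $30,677; SL = ⌊$73,232/5⌋ = $14,646 → take DB $30,677. Book value $61,355.
Year 3: DB = ⌊$61,355 × 200%/6⌋ = $20,451; SL = ⌊$42,555/4⌋ = $10,638 → take DB $20,451. Book value $40,904.
Year 4: DB = ⌊$40,904 × 200%/6⌋ = $13,634; SL = ⌊$22,104/3⌋ = $7,368 → take DB $13,634. Book value $27,270.
Year 5: DB = ⌊$27,270 × 200%/6⌋ = $9,090; SL = ⌊$8,470/2⌋ = $4,235 → take DB $9,090, capped at $8,470. Book value $18,800.
Year 6 (final): $18,800 − $18,800 = $0. Book value $18,800.

$46,015; $30,677; $20,451; $13,634; $8,470; $0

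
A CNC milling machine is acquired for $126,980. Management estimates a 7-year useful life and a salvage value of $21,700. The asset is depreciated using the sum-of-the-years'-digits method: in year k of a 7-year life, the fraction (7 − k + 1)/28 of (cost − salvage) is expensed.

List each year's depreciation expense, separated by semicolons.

$26,320; $22,560; $18,800; $15,040; $11,280; $7,520; $3,760

Depreciable base = $126,980 − $21,700 = $105,280.
Sum of the years' digits = 7+6+5+4+3+2+1 = 28.
Year 1: $105,280 × 7/28 = $26,320. Book value $100,660.
Year 2: $105,280 × 6/28 = $22,560. Book value $78,100.
Year 3: $105,280 × 5/28 = $18,800. Book value $59,300.
Year 4: $105,280 × 4/28 = $15,040. Book value $44,260.
Year 5: $105,280 × 3/28 = $11,280. Book value $32,980.
Year 6: $105,280 × 2/28 = $7,520. Book value $25,460.
Year 7: $105,280 × 1/28 = $3,760. Book value $21,700.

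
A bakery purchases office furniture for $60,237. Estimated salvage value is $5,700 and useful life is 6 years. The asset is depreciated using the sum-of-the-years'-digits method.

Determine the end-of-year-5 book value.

$8,297

Depreciable base = $60,237 − $5,700 = $54,537.
Sum of the years' digits = 6+5+4+3+2+1 = 21.
Year 1: $54,537 × 6/21 = $15,582. Book value $44,655.
Year 2: $54,537 × 5/21 = $12,985. Book value $31,670.
Year 3: $54,537 × 4/21 = $10,388. Book value $21,282.
Year 4: $54,537 × 3/21 = $7,791. Book value $13,491.
Year 5: $54,537 × 2/21 = $5,194. Book value $8,297.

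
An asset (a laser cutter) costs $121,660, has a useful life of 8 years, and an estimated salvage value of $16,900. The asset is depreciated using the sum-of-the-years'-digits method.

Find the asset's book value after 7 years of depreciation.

Depreciable base = $121,660 − $16,900 = $104,760.
Sum of the years' digits = 8+7+6+5+4+3+2+1 = 36.
Year 1: $104,760 × 8/36 = $23,280. Book value $98,380.
Year 2: $104,760 × 7/36 = $20,370. Book value $78,010.
Year 3: $104,760 × 6/36 = $17,460. Book value $60,550.
Year 4: $104,760 × 5/36 = $14,550. Book value $46,000.
Year 5: $104,760 × 4/36 = $11,640. Book value $34,360.
Year 6: $104,760 × 3/36 = $8,730. Book value $25,630.
Year 7: $104,760 × 2/36 = $5,820. Book value $19,810.

$19,810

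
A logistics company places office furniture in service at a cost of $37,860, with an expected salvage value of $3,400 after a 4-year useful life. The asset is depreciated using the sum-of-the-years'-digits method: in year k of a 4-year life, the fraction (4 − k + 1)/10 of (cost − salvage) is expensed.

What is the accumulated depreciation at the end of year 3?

$31,014

Depreciable base = $37,860 − $3,400 = $34,460.
Sum of the years' digits = 4+3+2+1 = 10.
Year 1: $34,460 × 4/10 = $13,784. Book value $24,076.
Year 2: $34,460 × 3/10 = $10,338. Book value $13,738.
Year 3: $34,460 × 2/10 = $6,892. Book value $6,846.
Accumulated through year 3 = $37,860 − $6,846 = $31,014.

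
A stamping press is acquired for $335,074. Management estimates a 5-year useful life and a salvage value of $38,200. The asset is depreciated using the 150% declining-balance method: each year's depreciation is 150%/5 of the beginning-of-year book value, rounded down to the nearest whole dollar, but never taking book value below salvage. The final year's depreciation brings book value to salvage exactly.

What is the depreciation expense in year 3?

$49,256

Depreciable base = $335,074 − $38,200 = $296,874.
Year 1: ⌊$335,074 × 150%/5⌋ = $100,522. Book value $234,552.
Year 2: ⌊$234,552 × 150%/5⌋ = $70,365. Book value $164,187.
Year 3: ⌊$164,187 × 150%/5⌋ = $49,256. Book value $114,931.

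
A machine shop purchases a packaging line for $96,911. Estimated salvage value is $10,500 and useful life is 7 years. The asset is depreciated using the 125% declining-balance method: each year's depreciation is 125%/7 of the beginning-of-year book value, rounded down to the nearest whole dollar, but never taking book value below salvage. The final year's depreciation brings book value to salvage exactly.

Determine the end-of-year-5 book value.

$36,245

Depreciable base = $96,911 − $10,500 = $86,411.
Year 1: ⌊$96,911 × 125%/7⌋ = $17,305. Book value $79,606.
Year 2: ⌊$79,606 × 125%/7⌋ = $14,215. Book value $65,391.
Year 3: ⌊$65,391 × 125%/7⌋ = $11,676. Book value $53,715.
Year 4: ⌊$53,715 × 125%/7⌋ = $9,591. Book value $44,124.
Year 5: ⌊$44,124 × 125%/7⌋ = $7,879. Book value $36,245.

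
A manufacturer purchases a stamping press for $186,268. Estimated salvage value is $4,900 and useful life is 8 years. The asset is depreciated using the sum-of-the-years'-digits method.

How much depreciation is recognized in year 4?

Depreciable base = $186,268 − $4,900 = $181,368.
Sum of the years' digits = 8+7+6+5+4+3+2+1 = 36.
Year 1: $181,368 × 8/36 = $40,304. Book value $145,964.
Year 2: $181,368 × 7/36 = $35,266. Book value $110,698.
Year 3: $181,368 × 6/36 = $30,228. Book value $80,470.
Year 4: $181,368 × 5/36 = $25,190. Book value $55,280.

$25,190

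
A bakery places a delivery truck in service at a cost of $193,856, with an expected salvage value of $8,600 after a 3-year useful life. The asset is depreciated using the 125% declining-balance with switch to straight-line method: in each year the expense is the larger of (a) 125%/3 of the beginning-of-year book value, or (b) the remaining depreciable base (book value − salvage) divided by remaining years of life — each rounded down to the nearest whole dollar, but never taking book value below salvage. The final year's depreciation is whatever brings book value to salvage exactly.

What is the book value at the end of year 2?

$60,842

Depreciable base = $193,856 − $8,600 = $185,256.
Year 1: DB = ⌊$193,856 × 125%/3⌋ = $80,773; SL = ⌊$185,256/3⌋ = $61,752 → take DB $80,773. Book value $113,083.
Year 2: DB = ⌊$113,083 × 125%/3⌋ = $47,117; SL = ⌊$104,483/2⌋ = $52,241 → take SL $52,241. Book value $60,842.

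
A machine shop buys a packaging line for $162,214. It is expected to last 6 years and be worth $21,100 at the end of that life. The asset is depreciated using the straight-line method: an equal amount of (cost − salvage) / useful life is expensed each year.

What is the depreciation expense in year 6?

$23,519

Depreciable base = $162,214 − $21,100 = $141,114.
Annual expense = $141,114 / 6 = $23,519.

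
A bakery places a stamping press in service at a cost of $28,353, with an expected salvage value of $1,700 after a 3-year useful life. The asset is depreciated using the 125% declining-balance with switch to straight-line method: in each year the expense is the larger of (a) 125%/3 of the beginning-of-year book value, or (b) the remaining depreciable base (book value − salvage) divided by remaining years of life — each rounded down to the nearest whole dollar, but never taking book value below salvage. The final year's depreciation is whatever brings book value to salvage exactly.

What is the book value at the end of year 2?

Depreciable base = $28,353 − $1,700 = $26,653.
Year 1: DB = ⌊$28,353 × 125%/3⌋ = $11,813; SL = ⌊$26,653/3⌋ = $8,884 → take DB $11,813. Book value $16,540.
Year 2: DB = ⌊$16,540 × 125%/3⌋ = $6,891; SL = ⌊$14,840/2⌋ = $7,420 → take SL $7,420. Book value $9,120.

$9,120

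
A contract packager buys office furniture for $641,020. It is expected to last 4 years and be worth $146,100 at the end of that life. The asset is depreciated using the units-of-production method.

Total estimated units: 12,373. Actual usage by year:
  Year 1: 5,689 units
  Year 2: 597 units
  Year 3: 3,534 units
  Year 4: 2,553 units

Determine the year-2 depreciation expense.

$23,880

Depreciable base = $641,020 − $146,100 = $494,920.
Rate = $494,920 / 12,373 units = $40 per unit.
Year 1: 5,689 × $40 = $227,560. Book value $413,460.
Year 2: 597 × $40 = $23,880. Book value $389,580.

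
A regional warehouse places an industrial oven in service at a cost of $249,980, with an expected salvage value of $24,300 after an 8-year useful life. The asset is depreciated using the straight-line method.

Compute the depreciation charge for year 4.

$28,210

Depreciable base = $249,980 − $24,300 = $225,680.
Annual expense = $225,680 / 8 = $28,210.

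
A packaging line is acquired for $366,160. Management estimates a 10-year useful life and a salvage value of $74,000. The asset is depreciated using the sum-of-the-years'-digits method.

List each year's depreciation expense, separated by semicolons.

Depreciable base = $366,160 − $74,000 = $292,160.
Sum of the years' digits = 10+9+8+7+6+5+4+3+2+1 = 55.
Year 1: $292,160 × 10/55 = $53,120. Book value $313,040.
Year 2: $292,160 × 9/55 = $47,808. Book value $265,232.
Year 3: $292,160 × 8/55 = $42,496. Book value $222,736.
Year 4: $292,160 × 7/55 = $37,184. Book value $185,552.
Year 5: $292,160 × 6/55 = $31,872. Book value $153,680.
Year 6: $292,160 × 5/55 = $26,560. Book value $127,120.
Year 7: $292,160 × 4/55 = $21,248. Book value $105,872.
Year 8: $292,160 × 3/55 = $15,936. Book value $89,936.
Year 9: $292,160 × 2/55 = $10,624. Book value $79,312.
Year 10: $292,160 × 1/55 = $5,312. Book value $74,000.

$53,120; $47,808; $42,496; $37,184; $31,872; $26,560; $21,248; $15,936; $10,624; $5,312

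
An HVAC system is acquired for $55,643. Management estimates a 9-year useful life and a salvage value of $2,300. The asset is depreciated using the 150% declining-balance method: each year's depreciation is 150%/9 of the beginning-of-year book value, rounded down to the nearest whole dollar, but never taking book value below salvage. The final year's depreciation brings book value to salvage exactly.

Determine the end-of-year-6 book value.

$18,636

Depreciable base = $55,643 − $2,300 = $53,343.
Year 1: ⌊$55,643 × 150%/9⌋ = $9,273. Book value $46,370.
Year 2: ⌊$46,370 × 150%/9⌋ = $7,728. Book value $38,642.
Year 3: ⌊$38,642 × 150%/9⌋ = $6,440. Book value $32,202.
Year 4: ⌊$32,202 × 150%/9⌋ = $5,367. Book value $26,835.
Year 5: ⌊$26,835 × 150%/9⌋ = $4,472. Book value $22,363.
Year 6: ⌊$22,363 × 150%/9⌋ = $3,727. Book value $18,636.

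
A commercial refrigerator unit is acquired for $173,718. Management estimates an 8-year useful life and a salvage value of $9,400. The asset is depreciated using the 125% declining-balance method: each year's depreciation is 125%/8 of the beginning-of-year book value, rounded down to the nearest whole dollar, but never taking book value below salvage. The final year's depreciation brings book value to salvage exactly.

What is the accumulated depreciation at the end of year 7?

$120,830

Depreciable base = $173,718 − $9,400 = $164,318.
Year 1: ⌊$173,718 × 125%/8⌋ = $27,143. Book value $146,575.
Year 2: ⌊$146,575 × 125%/8⌋ = $22,902. Book value $123,673.
Year 3: ⌊$123,673 × 125%/8⌋ = $19,323. Book value $104,350.
Year 4: ⌊$104,350 × 125%/8⌋ = $16,304. Book value $88,046.
Year 5: ⌊$88,046 × 125%/8⌋ = $13,757. Book value $74,289.
Year 6: ⌊$74,289 × 125%/8⌋ = $11,607. Book value $62,682.
Year 7: ⌊$62,682 × 125%/8⌋ = $9,794. Book value $52,888.
Accumulated through year 7 = $173,718 − $52,888 = $120,830.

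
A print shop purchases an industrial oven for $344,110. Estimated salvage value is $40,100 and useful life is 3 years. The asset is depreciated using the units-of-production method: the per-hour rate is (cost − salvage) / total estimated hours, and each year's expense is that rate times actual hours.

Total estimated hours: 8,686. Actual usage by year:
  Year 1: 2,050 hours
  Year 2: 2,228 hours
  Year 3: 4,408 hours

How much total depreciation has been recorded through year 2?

Depreciable base = $344,110 − $40,100 = $304,010.
Rate = $304,010 / 8,686 hours = $35 per hour.
Year 1: 2,050 × $35 = $71,750. Book value $272,360.
Year 2: 2,228 × $35 = $77,980. Book value $194,380.
Accumulated through year 2 = $344,110 − $194,380 = $149,730.

$149,730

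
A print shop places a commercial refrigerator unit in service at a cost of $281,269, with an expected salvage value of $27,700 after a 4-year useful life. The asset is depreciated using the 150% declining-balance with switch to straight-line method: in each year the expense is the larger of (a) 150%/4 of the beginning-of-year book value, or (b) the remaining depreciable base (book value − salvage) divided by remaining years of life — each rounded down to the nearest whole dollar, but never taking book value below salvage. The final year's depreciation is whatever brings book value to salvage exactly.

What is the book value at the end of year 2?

$109,872

Depreciable base = $281,269 − $27,700 = $253,569.
Year 1: DB = ⌊$281,269 × 150%/4⌋ = $105,475; SL = ⌊$253,569/4⌋ = $63,392 → take DB $105,475. Book value $175,794.
Year 2: DB = ⌊$175,794 × 150%/4⌋ = $65,922; SL = ⌊$148,094/3⌋ = $49,364 → take DB $65,922. Book value $109,872.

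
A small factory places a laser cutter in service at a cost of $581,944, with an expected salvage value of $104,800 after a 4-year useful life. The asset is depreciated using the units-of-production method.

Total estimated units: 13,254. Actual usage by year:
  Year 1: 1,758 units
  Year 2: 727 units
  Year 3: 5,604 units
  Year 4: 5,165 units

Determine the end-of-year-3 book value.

$290,740

Depreciable base = $581,944 − $104,800 = $477,144.
Rate = $477,144 / 13,254 units = $36 per unit.
Year 1: 1,758 × $36 = $63,288. Book value $518,656.
Year 2: 727 × $36 = $26,172. Book value $492,484.
Year 3: 5,604 × $36 = $201,744. Book value $290,740.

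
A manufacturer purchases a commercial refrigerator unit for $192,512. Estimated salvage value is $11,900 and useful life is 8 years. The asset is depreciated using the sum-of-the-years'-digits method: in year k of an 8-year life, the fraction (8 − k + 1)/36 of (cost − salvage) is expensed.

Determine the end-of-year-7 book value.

Depreciable base = $192,512 − $11,900 = $180,612.
Sum of the years' digits = 8+7+6+5+4+3+2+1 = 36.
Year 1: $180,612 × 8/36 = $40,136. Book value $152,376.
Year 2: $180,612 × 7/36 = $35,119. Book value $117,257.
Year 3: $180,612 × 6/36 = $30,102. Book value $87,155.
Year 4: $180,612 × 5/36 = $25,085. Book value $62,070.
Year 5: $180,612 × 4/36 = $20,068. Book value $42,002.
Year 6: $180,612 × 3/36 = $15,051. Book value $26,951.
Year 7: $180,612 × 2/36 = $10,034. Book value $16,917.

$16,917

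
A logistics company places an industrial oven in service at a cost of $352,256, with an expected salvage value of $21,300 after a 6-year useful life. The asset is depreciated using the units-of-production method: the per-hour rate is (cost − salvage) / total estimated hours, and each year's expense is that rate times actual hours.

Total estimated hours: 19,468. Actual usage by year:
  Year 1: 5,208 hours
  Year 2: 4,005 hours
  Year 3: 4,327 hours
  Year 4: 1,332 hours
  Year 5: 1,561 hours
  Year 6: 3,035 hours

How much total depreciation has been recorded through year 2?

Depreciable base = $352,256 − $21,300 = $330,956.
Rate = $330,956 / 19,468 hours = $17 per hour.
Year 1: 5,208 × $17 = $88,536. Book value $263,720.
Year 2: 4,005 × $17 = $68,085. Book value $195,635.
Accumulated through year 2 = $352,256 − $195,635 = $156,621.

$156,621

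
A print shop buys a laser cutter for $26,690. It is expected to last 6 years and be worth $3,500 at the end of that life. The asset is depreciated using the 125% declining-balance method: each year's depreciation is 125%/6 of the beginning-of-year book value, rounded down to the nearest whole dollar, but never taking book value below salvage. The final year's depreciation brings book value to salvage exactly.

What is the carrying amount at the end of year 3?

$13,243

Depreciable base = $26,690 − $3,500 = $23,190.
Year 1: ⌊$26,690 × 125%/6⌋ = $5,560. Book value $21,130.
Year 2: ⌊$21,130 × 125%/6⌋ = $4,402. Book value $16,728.
Year 3: ⌊$16,728 × 125%/6⌋ = $3,485. Book value $13,243.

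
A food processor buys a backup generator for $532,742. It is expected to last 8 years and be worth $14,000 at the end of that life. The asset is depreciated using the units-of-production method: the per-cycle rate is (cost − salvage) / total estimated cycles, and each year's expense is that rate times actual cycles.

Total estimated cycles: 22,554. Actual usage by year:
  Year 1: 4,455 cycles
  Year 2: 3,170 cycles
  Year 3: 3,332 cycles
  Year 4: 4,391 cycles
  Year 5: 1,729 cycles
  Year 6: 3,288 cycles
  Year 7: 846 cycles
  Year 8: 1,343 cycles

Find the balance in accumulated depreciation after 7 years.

Depreciable base = $532,742 − $14,000 = $518,742.
Rate = $518,742 / 22,554 cycles = $23 per cycle.
Year 1: 4,455 × $23 = $102,465. Book value $430,277.
Year 2: 3,170 × $23 = $72,910. Book value $357,367.
Year 3: 3,332 × $23 = $76,636. Book value $280,731.
Year 4: 4,391 × $23 = $100,993. Book value $179,738.
Year 5: 1,729 × $23 = $39,767. Book value $139,971.
Year 6: 3,288 × $23 = $75,624. Book value $64,347.
Year 7: 846 × $23 = $19,458. Book value $44,889.
Accumulated through year 7 = $532,742 − $44,889 = $487,853.

$487,853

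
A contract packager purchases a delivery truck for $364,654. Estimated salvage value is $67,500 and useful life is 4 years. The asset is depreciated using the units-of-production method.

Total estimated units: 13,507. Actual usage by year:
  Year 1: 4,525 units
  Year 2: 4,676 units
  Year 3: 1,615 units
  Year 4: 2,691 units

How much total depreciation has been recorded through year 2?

$202,422

Depreciable base = $364,654 − $67,500 = $297,154.
Rate = $297,154 / 13,507 units = $22 per unit.
Year 1: 4,525 × $22 = $99,550. Book value $265,104.
Year 2: 4,676 × $22 = $102,872. Book value $162,232.
Accumulated through year 2 = $364,654 − $162,232 = $202,422.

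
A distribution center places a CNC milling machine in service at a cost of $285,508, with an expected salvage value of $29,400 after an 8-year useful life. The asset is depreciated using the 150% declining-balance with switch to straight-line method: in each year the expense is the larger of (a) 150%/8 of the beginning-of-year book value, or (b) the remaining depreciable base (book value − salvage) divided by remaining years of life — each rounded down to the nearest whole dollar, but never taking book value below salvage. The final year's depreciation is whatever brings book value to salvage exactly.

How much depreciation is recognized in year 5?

Depreciable base = $285,508 − $29,400 = $256,108.
Year 1: DB = ⌊$285,508 × 150%/8⌋ = $53,532; SL = ⌊$256,108/8⌋ = $32,013 → take DB $53,532. Book value $231,976.
Year 2: DB = ⌊$231,976 × 150%/8⌋ = $43,495; SL = ⌊$202,576/7⌋ = $28,939 → take DB $43,495. Book value $188,481.
Year 3: DB = ⌊$188,481 × 150%/8⌋ = $35,340; SL = ⌊$159,081/6⌋ = $26,513 → take DB $35,340. Book value $153,141.
Year 4: DB = ⌊$153,141 × 150%/8⌋ = $28,713; SL = ⌊$123,741/5⌋ = $24,748 → take DB $28,713. Book value $124,428.
Year 5: DB = ⌊$124,428 × 150%/8⌋ = $23,330; SL = ⌊$95,028/4⌋ = $23,757 → take SL $23,757. Book value $100,671.

$23,757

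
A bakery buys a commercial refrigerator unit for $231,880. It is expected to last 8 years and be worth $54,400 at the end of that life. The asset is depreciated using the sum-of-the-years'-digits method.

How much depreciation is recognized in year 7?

$9,860

Depreciable base = $231,880 − $54,400 = $177,480.
Sum of the years' digits = 8+7+6+5+4+3+2+1 = 36.
Year 1: $177,480 × 8/36 = $39,440. Book value $192,440.
Year 2: $177,480 × 7/36 = $34,510. Book value $157,930.
Year 3: $177,480 × 6/36 = $29,580. Book value $128,350.
Year 4: $177,480 × 5/36 = $24,650. Book value $103,700.
Year 5: $177,480 × 4/36 = $19,720. Book value $83,980.
Year 6: $177,480 × 3/36 = $14,790. Book value $69,190.
Year 7: $177,480 × 2/36 = $9,860. Book value $59,330.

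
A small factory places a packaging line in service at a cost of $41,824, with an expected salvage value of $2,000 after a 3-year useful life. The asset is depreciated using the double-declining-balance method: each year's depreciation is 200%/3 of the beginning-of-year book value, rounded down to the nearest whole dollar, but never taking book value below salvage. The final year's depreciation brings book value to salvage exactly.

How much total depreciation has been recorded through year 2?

$37,176

Depreciable base = $41,824 − $2,000 = $39,824.
Year 1: ⌊$41,824 × 200%/3⌋ = $27,882. Book value $13,942.
Year 2: ⌊$13,942 × 200%/3⌋ = $9,294. Book value $4,648.
Accumulated through year 2 = $41,824 − $4,648 = $37,176.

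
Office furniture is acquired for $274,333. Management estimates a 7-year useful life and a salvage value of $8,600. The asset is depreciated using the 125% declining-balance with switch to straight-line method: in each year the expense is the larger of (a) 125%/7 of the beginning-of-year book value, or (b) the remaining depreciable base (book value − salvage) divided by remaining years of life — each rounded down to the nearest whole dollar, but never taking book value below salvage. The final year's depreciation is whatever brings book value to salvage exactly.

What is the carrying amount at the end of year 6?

Depreciable base = $274,333 − $8,600 = $265,733.
Year 1: DB = ⌊$274,333 × 125%/7⌋ = $48,988; SL = ⌊$265,733/7⌋ = $37,961 → take DB $48,988. Book value $225,345.
Year 2: DB = ⌊$225,345 × 125%/7⌋ = $40,240; SL = ⌊$216,745/6⌋ = $36,124 → take DB $40,240. Book value $185,105.
Year 3: DB = ⌊$185,105 × 125%/7⌋ = $33,054; SL = ⌊$176,505/5⌋ = $35,301 → take SL $35,301. Book value $149,804.
Year 4: DB = ⌊$149,804 × 125%/7⌋ = $26,750; SL = ⌊$141,204/4⌋ = $35,301 → take SL $35,301. Book value $114,503.
Year 5: DB = ⌊$114,503 × 125%/7⌋ = $20,446; SL = ⌊$105,903/3⌋ = $35,301 → take SL $35,301. Book value $79,202.
Year 6: DB = ⌊$79,202 × 125%/7⌋ = $14,143; SL = ⌊$70,602/2⌋ = $35,301 → take SL $35,301. Book value $43,901.

$43,901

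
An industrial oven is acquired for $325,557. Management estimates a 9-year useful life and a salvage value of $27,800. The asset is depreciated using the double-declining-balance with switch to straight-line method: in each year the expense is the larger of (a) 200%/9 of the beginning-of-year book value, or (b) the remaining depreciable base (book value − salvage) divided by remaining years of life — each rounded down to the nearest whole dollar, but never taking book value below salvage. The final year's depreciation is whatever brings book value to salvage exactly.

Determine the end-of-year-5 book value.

Depreciable base = $325,557 − $27,800 = $297,757.
Year 1: DB = ⌊$325,557 × 200%/9⌋ = $72,346; SL = ⌊$297,757/9⌋ = $33,084 → take DB $72,346. Book value $253,211.
Year 2: DB = ⌊$253,211 × 200%/9⌋ = $56,269; SL = ⌊$225,411/8⌋ = $28,176 → take DB $56,269. Book value $196,942.
Year 3: DB = ⌊$196,942 × 200%/9⌋ = $43,764; SL = ⌊$169,142/7⌋ = $24,163 → take DB $43,764. Book value $153,178.
Year 4: DB = ⌊$153,178 × 200%/9⌋ = $34,039; SL = ⌊$125,378/6⌋ = $20,896 → take DB $34,039. Book value $119,139.
Year 5: DB = ⌊$119,139 × 200%/9⌋ = $26,475; SL = ⌊$91,339/5⌋ = $18,267 → take DB $26,475. Book value $92,664.

$92,664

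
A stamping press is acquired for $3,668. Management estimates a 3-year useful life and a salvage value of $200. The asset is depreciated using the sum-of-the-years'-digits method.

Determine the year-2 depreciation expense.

$1,156

Depreciable base = $3,668 − $200 = $3,468.
Sum of the years' digits = 3+2+1 = 6.
Year 1: $3,468 × 3/6 = $1,734. Book value $1,934.
Year 2: $3,468 × 2/6 = $1,156. Book value $778.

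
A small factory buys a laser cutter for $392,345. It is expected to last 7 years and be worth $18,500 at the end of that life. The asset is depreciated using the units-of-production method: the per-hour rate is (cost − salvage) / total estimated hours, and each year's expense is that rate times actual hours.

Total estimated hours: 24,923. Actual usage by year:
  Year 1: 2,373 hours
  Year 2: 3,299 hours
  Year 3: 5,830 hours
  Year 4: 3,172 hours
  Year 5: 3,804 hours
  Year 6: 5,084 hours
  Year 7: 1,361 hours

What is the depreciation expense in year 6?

Depreciable base = $392,345 − $18,500 = $373,845.
Rate = $373,845 / 24,923 hours = $15 per hour.
Year 1: 2,373 × $15 = $35,595. Book value $356,750.
Year 2: 3,299 × $15 = $49,485. Book value $307,265.
Year 3: 5,830 × $15 = $87,450. Book value $219,815.
Year 4: 3,172 × $15 = $47,580. Book value $172,235.
Year 5: 3,804 × $15 = $57,060. Book value $115,175.
Year 6: 5,084 × $15 = $76,260. Book value $38,915.

$76,260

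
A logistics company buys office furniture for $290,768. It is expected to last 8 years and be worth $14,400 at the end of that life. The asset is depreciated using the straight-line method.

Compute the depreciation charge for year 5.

$34,546

Depreciable base = $290,768 − $14,400 = $276,368.
Annual expense = $276,368 / 8 = $34,546.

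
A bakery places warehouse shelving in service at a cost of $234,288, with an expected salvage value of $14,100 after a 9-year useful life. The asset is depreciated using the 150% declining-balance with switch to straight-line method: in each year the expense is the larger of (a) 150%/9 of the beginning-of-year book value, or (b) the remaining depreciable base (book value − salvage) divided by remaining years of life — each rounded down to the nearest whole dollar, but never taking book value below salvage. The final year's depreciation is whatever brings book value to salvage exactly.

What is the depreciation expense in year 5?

Depreciable base = $234,288 − $14,100 = $220,188.
Year 1: DB = ⌊$234,288 × 150%/9⌋ = $39,048; SL = ⌊$220,188/9⌋ = $24,465 → take DB $39,048. Book value $195,240.
Year 2: DB = ⌊$195,240 × 150%/9⌋ = $32,540; SL = ⌊$181,140/8⌋ = $22,642 → take DB $32,540. Book value $162,700.
Year 3: DB = ⌊$162,700 × 150%/9⌋ = $27,116; SL = ⌊$148,600/7⌋ = $21,228 → take DB $27,116. Book value $135,584.
Year 4: DB = ⌊$135,584 × 150%/9⌋ = $22,597; SL = ⌊$121,484/6⌋ = $20,247 → take DB $22,597. Book value $112,987.
Year 5: DB = ⌊$112,987 × 150%/9⌋ = $18,831; SL = ⌊$98,887/5⌋ = $19,777 → take SL $19,777. Book value $93,210.

$19,777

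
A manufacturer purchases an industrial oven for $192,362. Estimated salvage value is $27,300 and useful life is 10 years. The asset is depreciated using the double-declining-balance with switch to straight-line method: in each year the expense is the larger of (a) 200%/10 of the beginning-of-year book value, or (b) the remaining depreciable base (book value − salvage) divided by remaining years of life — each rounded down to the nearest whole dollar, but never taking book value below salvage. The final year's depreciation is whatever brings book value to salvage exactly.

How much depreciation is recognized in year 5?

Depreciable base = $192,362 − $27,300 = $165,062.
Year 1: DB = ⌊$192,362 × 200%/10⌋ = $38,472; SL = ⌊$165,062/10⌋ = $16,506 → take DB $38,472. Book value $153,890.
Year 2: DB = ⌊$153,890 × 200%/10⌋ = $30,778; SL = ⌊$126,590/9⌋ = $14,065 → take DB $30,778. Book value $123,112.
Year 3: DB = ⌊$123,112 × 200%/10⌋ = $24,622; SL = ⌊$95,812/8⌋ = $11,976 → take DB $24,622. Book value $98,490.
Year 4: DB = ⌊$98,490 × 200%/10⌋ = $19,698; SL = ⌊$71,190/7⌋ = $10,170 → take DB $19,698. Book value $78,792.
Year 5: DB = ⌊$78,792 × 200%/10⌋ = $15,758; SL = ⌊$51,492/6⌋ = $8,582 → take DB $15,758. Book value $63,034.

$15,758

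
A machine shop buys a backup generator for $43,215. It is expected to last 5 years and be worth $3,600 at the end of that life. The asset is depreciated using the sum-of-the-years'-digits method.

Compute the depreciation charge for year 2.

$10,564

Depreciable base = $43,215 − $3,600 = $39,615.
Sum of the years' digits = 5+4+3+2+1 = 15.
Year 1: $39,615 × 5/15 = $13,205. Book value $30,010.
Year 2: $39,615 × 4/15 = $10,564. Book value $19,446.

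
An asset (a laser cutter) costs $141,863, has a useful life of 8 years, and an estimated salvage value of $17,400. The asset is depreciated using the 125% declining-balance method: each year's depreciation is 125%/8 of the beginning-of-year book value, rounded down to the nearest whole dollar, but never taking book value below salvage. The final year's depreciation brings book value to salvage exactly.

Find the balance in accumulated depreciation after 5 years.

Depreciable base = $141,863 − $17,400 = $124,463.
Year 1: ⌊$141,863 × 125%/8⌋ = $22,166. Book value $119,697.
Year 2: ⌊$119,697 × 125%/8⌋ = $18,702. Book value $100,995.
Year 3: ⌊$100,995 × 125%/8⌋ = $15,780. Book value $85,215.
Year 4: ⌊$85,215 × 125%/8⌋ = $13,314. Book value $71,901.
Year 5: ⌊$71,901 × 125%/8⌋ = $11,234. Book value $60,667.
Accumulated through year 5 = $141,863 − $60,667 = $81,196.

$81,196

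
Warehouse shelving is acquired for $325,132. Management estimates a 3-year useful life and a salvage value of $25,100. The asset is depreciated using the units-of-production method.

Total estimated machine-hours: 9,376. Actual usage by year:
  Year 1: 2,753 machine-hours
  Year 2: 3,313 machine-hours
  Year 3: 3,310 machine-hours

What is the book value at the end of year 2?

$131,020

Depreciable base = $325,132 − $25,100 = $300,032.
Rate = $300,032 / 9,376 machine-hours = $32 per machine-hour.
Year 1: 2,753 × $32 = $88,096. Book value $237,036.
Year 2: 3,313 × $32 = $106,016. Book value $131,020.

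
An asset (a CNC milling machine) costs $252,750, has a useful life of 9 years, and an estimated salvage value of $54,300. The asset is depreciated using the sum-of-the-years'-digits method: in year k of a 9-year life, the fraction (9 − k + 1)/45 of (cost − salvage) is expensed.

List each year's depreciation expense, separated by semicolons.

Depreciable base = $252,750 − $54,300 = $198,450.
Sum of the years' digits = 9+8+7+6+5+4+3+2+1 = 45.
Year 1: $198,450 × 9/45 = $39,690. Book value $213,060.
Year 2: $198,450 × 8/45 = $35,280. Book value $177,780.
Year 3: $198,450 × 7/45 = $30,870. Book value $146,910.
Year 4: $198,450 × 6/45 = $26,460. Book value $120,450.
Year 5: $198,450 × 5/45 = $22,050. Book value $98,400.
Year 6: $198,450 × 4/45 = $17,640. Book value $80,760.
Year 7: $198,450 × 3/45 = $13,230. Book value $67,530.
Year 8: $198,450 × 2/45 = $8,820. Book value $58,710.
Year 9: $198,450 × 1/45 = $4,410. Book value $54,300.

$39,690; $35,280; $30,870; $26,460; $22,050; $17,640; $13,230; $8,820; $4,410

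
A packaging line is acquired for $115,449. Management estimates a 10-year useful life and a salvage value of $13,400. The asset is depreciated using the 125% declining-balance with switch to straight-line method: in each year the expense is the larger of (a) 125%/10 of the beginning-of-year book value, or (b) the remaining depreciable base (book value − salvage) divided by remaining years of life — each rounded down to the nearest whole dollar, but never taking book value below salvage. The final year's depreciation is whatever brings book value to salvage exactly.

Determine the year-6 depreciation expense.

Depreciable base = $115,449 − $13,400 = $102,049.
Year 1: DB = ⌊$115,449 × 125%/10⌋ = $14,431; SL = ⌊$102,049/10⌋ = $10,204 → take DB $14,431. Book value $101,018.
Year 2: DB = ⌊$101,018 × 125%/10⌋ = $12,627; SL = ⌊$87,618/9⌋ = $9,735 → take DB $12,627. Book value $88,391.
Year 3: DB = ⌊$88,391 × 125%/10⌋ = $11,048; SL = ⌊$74,991/8⌋ = $9,373 → take DB $11,048. Book value $77,343.
Year 4: DB = ⌊$77,343 × 125%/10⌋ = $9,667; SL = ⌊$63,943/7⌋ = $9,134 → take DB $9,667. Book value $67,676.
Year 5: DB = ⌊$67,676 × 125%/10⌋ = $8,459; SL = ⌊$54,276/6⌋ = $9,046 → take SL $9,046. Book value $58,630.
Year 6: DB = ⌊$58,630 × 125%/10⌋ = $7,328; SL = ⌊$45,230/5⌋ = $9,046 → take SL $9,046. Book value $49,584.

$9,046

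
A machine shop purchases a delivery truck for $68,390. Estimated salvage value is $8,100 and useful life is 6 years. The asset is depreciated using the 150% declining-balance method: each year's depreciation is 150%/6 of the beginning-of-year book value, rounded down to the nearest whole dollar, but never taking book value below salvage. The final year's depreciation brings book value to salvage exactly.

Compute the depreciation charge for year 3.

$9,617

Depreciable base = $68,390 − $8,100 = $60,290.
Year 1: ⌊$68,390 × 150%/6⌋ = $17,097. Book value $51,293.
Year 2: ⌊$51,293 × 150%/6⌋ = $12,823. Book value $38,470.
Year 3: ⌊$38,470 × 150%/6⌋ = $9,617. Book value $28,853.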